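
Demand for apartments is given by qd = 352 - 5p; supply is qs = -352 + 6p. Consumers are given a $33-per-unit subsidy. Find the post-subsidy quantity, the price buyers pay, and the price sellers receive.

Pre-subsidy: 352 - 5p = -352 + 6p gives p* = 64, q* = 32.
With the rebate, buyers effectively pay pb = ps − 33, where ps is the price sellers receive.
Demand in terms of ps becomes qd = 352 − 5(ps − 33) = 517 - 5ps. Setting this equal to supply: 517 - 5ps = -352 + 6ps, so ps = 79.
Buyers pay pb = 79 − 33 = 46; q' = -352 + 6·79 = 122.

q' = 122; buyers pay $46; sellers receive $79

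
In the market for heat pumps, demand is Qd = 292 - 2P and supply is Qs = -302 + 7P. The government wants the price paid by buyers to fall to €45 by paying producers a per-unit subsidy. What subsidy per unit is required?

Required subsidy s = €27 per unit

At a buyer price of 45, quantity demanded is 292 − 2·45 = 202.
Sellers supply 202 only when they receive Ps with -302 + 7·Ps = 202, i.e. Ps = 72.
s = Ps − Pb = 72 − 45 = 27.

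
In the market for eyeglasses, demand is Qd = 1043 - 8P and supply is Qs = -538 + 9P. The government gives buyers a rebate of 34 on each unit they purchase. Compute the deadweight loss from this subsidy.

Deadweight loss = 2448

Pre-subsidy: 1043 - 8P = -538 + 9P gives P* = 93, Q* = 299.
With the rebate, buyers effectively pay Pb = Ps − 34, where Ps is the price sellers receive.
Demand in terms of Ps becomes Qd = 1043 − 8(Ps − 34) = 1315 - 8Ps. Setting this equal to supply: 1315 - 8Ps = -538 + 9Ps, so Ps = 109.
Buyers pay Pb = 109 − 34 = 75; Q' = -538 + 9·109 = 443.
The subsidy expands output by 443 − 299 = 144 past the efficient level; on those units the gap between marginal cost and willingness to pay runs from 0 up to 34.
DWL = ½ × 34 × 144 = 2448.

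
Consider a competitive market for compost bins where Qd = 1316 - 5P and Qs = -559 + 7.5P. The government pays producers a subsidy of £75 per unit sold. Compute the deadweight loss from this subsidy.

Deadweight loss = £8437.5

Pre-subsidy: 1316 - 5P = -559 + 7.5P gives P* = 150, Q* = 566.
With the subsidy, sellers receive Ps = Pb + 75 for each unit, where Pb is the price buyers pay.
Supply in terms of Pb becomes Qs = -559 + 7.5(Pb + 75) = 3.5 + 7.5Pb. Setting this equal to demand: 1316 - 5Pb = 3.5 + 7.5Pb, so Pb = 105.
Sellers receive Ps = 105 + 75 = 180; Q' = 1316 − 5·105 = 791.
The subsidy expands output by 791 − 566 = 225 past the efficient level; on those units the gap between marginal cost and willingness to pay runs from 0 up to 75.
DWL = ½ × 75 × 225 = 8437.5.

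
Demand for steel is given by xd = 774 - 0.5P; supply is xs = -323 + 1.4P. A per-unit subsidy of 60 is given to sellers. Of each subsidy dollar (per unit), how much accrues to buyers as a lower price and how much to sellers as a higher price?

Pre-subsidy: 774 - 0.5P = -323 + 1.4P gives P* = 10970/19, x* = 9221/19.
With the subsidy, sellers receive Ps = Pb + 60 for each unit, where Pb is the price buyers pay.
Supply in terms of Pb becomes xs = -323 + 1.4(Pb + 60) = -239 + 1.4Pb. Setting this equal to demand: 774 - 0.5Pb = -239 + 1.4Pb, so Pb = 10130/19.
Sellers receive Ps = 10130/19 + 60 = 11270/19; x' = 774 − 0.5·(10130/19) = 9641/19.
Buyers' price falls by P* − Pb = 10970/19 − 10130/19 = 840/19; sellers' price rises by Ps − P* = 11270/19 − 10970/19 = 300/19.

Buyers gain 840/19 per unit; sellers gain 300/19 per unit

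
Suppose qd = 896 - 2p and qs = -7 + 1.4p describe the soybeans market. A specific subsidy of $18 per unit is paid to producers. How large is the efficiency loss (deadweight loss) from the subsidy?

Pre-subsidy: 896 - 2p = -7 + 1.4p gives p* = 4515/17, q* = 6202/17.
With the subsidy, sellers receive ps = pb + 18 for each unit, where pb is the price buyers pay.
Supply in terms of pb becomes qs = -7 + 1.4(pb + 18) = 18.2 + 1.4pb. Setting this equal to demand: 896 - 2pb = 18.2 + 1.4pb, so pb = 4389/17.
Sellers receive ps = 4389/17 + 18 = 4695/17; q' = 896 − 2·(4389/17) = 6454/17.
The subsidy expands output by 6454/17 − 6202/17 = 252/17 past the efficient level; on those units the gap between marginal cost and willingness to pay runs from 0 up to 18.
DWL = ½ × 18 × 252/17 = 2268/17.

Deadweight loss = 2268/17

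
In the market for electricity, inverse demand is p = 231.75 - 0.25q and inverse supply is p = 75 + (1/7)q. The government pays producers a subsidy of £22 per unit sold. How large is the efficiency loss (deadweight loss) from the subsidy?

Deadweight loss = £616

Pre-subsidy: 231.75 - 0.25q = 75 + (1/7)q gives q* = 399 and p* = 132.
With the subsidy, sellers receive ps = pb + 22 for each unit, where pb is the price buyers pay.
On the curves, pb = 231.75 - 0.25q and ps = 75 + (1/7)q; the wedge ps − pb = 22 gives 75 + (1/7)q − (231.75 - 0.25q) = 22, so q' = 455.
Then pb = 231.75 − 0.25·455 = 118 and ps = 75 + (1/7)·455 = 140.
The subsidy expands output by 455 − 399 = 56 past the efficient level; on those units the gap between marginal cost and willingness to pay runs from 0 up to 22.
DWL = ½ × 22 × 56 = 616.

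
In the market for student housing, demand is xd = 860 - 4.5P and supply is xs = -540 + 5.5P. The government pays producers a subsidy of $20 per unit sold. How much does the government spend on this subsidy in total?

Government cost = $5590

Pre-subsidy: 860 - 4.5P = -540 + 5.5P gives P* = 140, x* = 230.
With the subsidy, sellers receive Ps = Pb + 20 for each unit, where Pb is the price buyers pay.
Supply in terms of Pb becomes xs = -540 + 5.5(Pb + 20) = -430 + 5.5Pb. Setting this equal to demand: 860 - 4.5Pb = -430 + 5.5Pb, so Pb = 129.
Sellers receive Ps = 129 + 20 = 149; x' = 860 − 4.5·129 = 279.5.
Government outlay = subsidy × quantity = 20 × 279.5 = 5590.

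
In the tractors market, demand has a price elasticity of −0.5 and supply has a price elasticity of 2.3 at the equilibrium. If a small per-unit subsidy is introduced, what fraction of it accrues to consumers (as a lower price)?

Consumer share = 23/28

For a small subsidy around the equilibrium, the benefit split depends on the relative slopes, which at a point are proportional to the elasticities.
Buyer share = εs/(εs + |εd|) = 2.3/(2.3 + 0.5) = 23/28; seller share = |εd|/(εs + |εd|) = 5/28.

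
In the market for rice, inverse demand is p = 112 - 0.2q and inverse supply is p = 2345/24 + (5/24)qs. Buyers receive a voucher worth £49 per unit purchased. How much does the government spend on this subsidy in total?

Government cost = £7595

Pre-subsidy: 112 - 0.2q = 2345/24 + (5/24)q gives q* = 35 and p* = 105.
With the rebate, buyers effectively pay pb = ps − 49, where ps is the price sellers receive.
On the curves, pb = 112 - 0.2q and ps = 2345/24 + (5/24)q; the wedge ps − pb = 49 gives 2345/24 + (5/24)q − (112 - 0.2q) = 49, so q' = 155.
Then pb = 112 − 0.2·155 = 81 and ps = 2345/24 + (5/24)·155 = 130.
Government outlay = subsidy × quantity = 49 × 155 = 7595.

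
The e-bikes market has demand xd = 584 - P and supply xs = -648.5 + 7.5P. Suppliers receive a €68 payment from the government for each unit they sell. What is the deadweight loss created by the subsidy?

Pre-subsidy: 584 - P = -648.5 + 7.5P gives P* = 145, x* = 439.
With the subsidy, sellers receive Ps = Pb + 68 for each unit, where Pb is the price buyers pay.
Supply in terms of Pb becomes xs = -648.5 + 7.5(Pb + 68) = -138.5 + 7.5Pb. Setting this equal to demand: 584 - Pb = -138.5 + 7.5Pb, so Pb = 85.
Sellers receive Ps = 85 + 68 = 153; x' = 584 − 1·85 = 499.
The subsidy expands output by 499 − 439 = 60 past the efficient level; on those units the gap between marginal cost and willingness to pay runs from 0 up to 68.
DWL = ½ × 68 × 60 = 2040.

Deadweight loss = €2040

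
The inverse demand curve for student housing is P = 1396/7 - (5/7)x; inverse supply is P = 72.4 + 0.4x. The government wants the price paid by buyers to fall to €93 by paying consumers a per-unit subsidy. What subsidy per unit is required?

Required subsidy s = €39 per unit

At a buyer price of 93, quantity demanded is 279.2 − 1.4·93 = 149.
Sellers supply 149 only when they receive Ps = 72.4 + 0.4·149 = 132.
s = Ps − Pb = 132 − 93 = 39.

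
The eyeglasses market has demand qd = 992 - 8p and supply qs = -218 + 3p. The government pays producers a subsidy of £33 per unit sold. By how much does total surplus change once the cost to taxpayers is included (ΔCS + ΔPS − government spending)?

Net change in total surplus = -£1188

Pre-subsidy: 992 - 8p = -218 + 3p gives p* = 110, q* = 112.
With the subsidy, sellers receive ps = pb + 33 for each unit, where pb is the price buyers pay.
Supply in terms of pb becomes qs = -218 + 3(pb + 33) = -119 + 3pb. Setting this equal to demand: 992 - 8pb = -119 + 3pb, so pb = 101.
Sellers receive ps = 101 + 33 = 134; q' = 992 − 8·101 = 184.
ΔCS = ½(112 + 184)(110 − 101) = 1332; ΔPS = ½(112 + 184)(134 − 110) = 3552.
Government spending = 33 × 184 = 6072.
Net change = 1332 + 3552 − 6072 = -1188. The loss equals the DWL triangle ½·33·72.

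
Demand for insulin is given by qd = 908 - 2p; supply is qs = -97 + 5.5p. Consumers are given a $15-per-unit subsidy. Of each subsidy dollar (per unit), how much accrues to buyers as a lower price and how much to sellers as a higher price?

Buyers gain $11 per unit; sellers gain $4 per unit

Pre-subsidy: 908 - 2p = -97 + 5.5p gives p* = 134, q* = 640.
With the rebate, buyers effectively pay pb = ps − 15, where ps is the price sellers receive.
Demand in terms of ps becomes qd = 908 − 2(ps − 15) = 938 - 2ps. Setting this equal to supply: 938 - 2ps = -97 + 5.5ps, so ps = 138.
Buyers pay pb = 138 − 15 = 123; q' = -97 + 5.5·138 = 662.
Buyers' price falls by p* − pb = 134 − 123 = 11; sellers' price rises by ps − p* = 138 − 134 = 4.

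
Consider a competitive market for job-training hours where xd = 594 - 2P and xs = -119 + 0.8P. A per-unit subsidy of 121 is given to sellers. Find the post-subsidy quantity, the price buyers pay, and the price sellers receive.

x' = 1077/7; buyers pay 3081/14; sellers receive 4775/14

Pre-subsidy: 594 - 2P = -119 + 0.8P gives P* = 3565/14, x* = 593/7.
With the subsidy, sellers receive Ps = Pb + 121 for each unit, where Pb is the price buyers pay.
Supply in terms of Pb becomes xs = -119 + 0.8(Pb + 121) = -22.2 + 0.8Pb. Setting this equal to demand: 594 - 2Pb = -22.2 + 0.8Pb, so Pb = 3081/14.
Sellers receive Ps = 3081/14 + 121 = 4775/14; x' = 594 − 2·(3081/14) = 1077/7.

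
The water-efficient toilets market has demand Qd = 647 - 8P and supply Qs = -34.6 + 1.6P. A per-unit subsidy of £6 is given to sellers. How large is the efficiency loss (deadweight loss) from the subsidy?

Deadweight loss = £24

Pre-subsidy: 647 - 8P = -34.6 + 1.6P gives P* = 71, Q* = 79.
With the subsidy, sellers receive Ps = Pb + 6 for each unit, where Pb is the price buyers pay.
Supply in terms of Pb becomes Qs = -34.6 + 1.6(Pb + 6) = -25 + 1.6Pb. Setting this equal to demand: 647 - 8Pb = -25 + 1.6Pb, so Pb = 70.
Sellers receive Ps = 70 + 6 = 76; Q' = 647 − 8·70 = 87.
The subsidy expands output by 87 − 79 = 8 past the efficient level; on those units the gap between marginal cost and willingness to pay runs from 0 up to 6.
DWL = ½ × 6 × 8 = 24.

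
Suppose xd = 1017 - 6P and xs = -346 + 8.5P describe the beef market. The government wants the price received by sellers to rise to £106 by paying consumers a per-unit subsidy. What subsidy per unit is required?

At a seller price of 106, quantity supplied is -346 + 8.5·106 = 555.
Buyers absorb 555 only when they pay Pb with 1017 − 6·Pb = 555, i.e. Pb = 77.
s = Ps − Pb = 106 − 77 = 29.

Required subsidy s = £29 per unit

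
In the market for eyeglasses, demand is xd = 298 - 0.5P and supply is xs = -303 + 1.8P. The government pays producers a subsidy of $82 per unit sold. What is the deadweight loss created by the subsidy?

Pre-subsidy: 298 - 0.5P = -303 + 1.8P gives P* = 6010/23, x* = 3849/23.
With the subsidy, sellers receive Ps = Pb + 82 for each unit, where Pb is the price buyers pay.
Supply in terms of Pb becomes xs = -303 + 1.8(Pb + 82) = -155.4 + 1.8Pb. Setting this equal to demand: 298 - 0.5Pb = -155.4 + 1.8Pb, so Pb = 4534/23.
Sellers receive Ps = 4534/23 + 82 = 6420/23; x' = 298 − 0.5·(4534/23) = 4587/23.
The subsidy expands output by 4587/23 − 3849/23 = 738/23 past the efficient level; on those units the gap between marginal cost and willingness to pay runs from 0 up to 82.
DWL = ½ × 82 × 738/23 = 30258/23.

Deadweight loss = 30258/23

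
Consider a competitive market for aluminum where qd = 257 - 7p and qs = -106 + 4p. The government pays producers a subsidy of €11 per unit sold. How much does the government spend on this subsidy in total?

Government cost = €594

Pre-subsidy: 257 - 7p = -106 + 4p gives p* = 33, q* = 26.
With the subsidy, sellers receive ps = pb + 11 for each unit, where pb is the price buyers pay.
Supply in terms of pb becomes qs = -106 + 4(pb + 11) = -62 + 4pb. Setting this equal to demand: 257 - 7pb = -62 + 4pb, so pb = 29.
Sellers receive ps = 29 + 11 = 40; q' = 257 − 7·29 = 54.
Government outlay = subsidy × quantity = 11 × 54 = 594.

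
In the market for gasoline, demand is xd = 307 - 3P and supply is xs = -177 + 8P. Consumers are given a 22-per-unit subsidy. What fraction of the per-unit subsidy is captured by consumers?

Consumer share = 8/11

Pre-subsidy: 307 - 3P = -177 + 8P gives P* = 44, x* = 175.
With the rebate, buyers effectively pay Pb = Ps − 22, where Ps is the price sellers receive.
Demand in terms of Ps becomes xd = 307 − 3(Ps − 22) = 373 - 3Ps. Setting this equal to supply: 373 - 3Ps = -177 + 8Ps, so Ps = 50.
Buyers pay Pb = 50 − 22 = 28; x' = -177 + 8·50 = 223.
Buyers' price falls by P* − Pb = 44 − 28 = 16; sellers' price rises by Ps − P* = 50 − 44 = 6.
So consumers capture 16/22 = 8/11 of each unit of subsidy.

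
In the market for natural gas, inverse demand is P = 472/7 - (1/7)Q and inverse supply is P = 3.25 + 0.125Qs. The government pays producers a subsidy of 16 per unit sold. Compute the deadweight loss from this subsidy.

Deadweight loss = 7168/15

Pre-subsidy: 472/7 - (1/7)Q = 3.25 + 0.125Q gives Q* = 239.6 and P* = 33.2.
With the subsidy, sellers receive Ps = Pb + 16 for each unit, where Pb is the price buyers pay.
On the curves, Pb = 472/7 - (1/7)Q and Ps = 3.25 + 0.125Q; the wedge Ps − Pb = 16 gives 3.25 + 0.125Q − (472/7 - (1/7)Q) = 16, so Q' = 898/3.
Then Pb = 472/7 − (1/7)·(898/3) = 74/3 and Ps = 3.25 + 0.125·(898/3) = 122/3.
The subsidy expands output by 898/3 − 239.6 = 896/15 past the efficient level; on those units the gap between marginal cost and willingness to pay runs from 0 up to 16.
DWL = ½ × 16 × 896/15 = 7168/15.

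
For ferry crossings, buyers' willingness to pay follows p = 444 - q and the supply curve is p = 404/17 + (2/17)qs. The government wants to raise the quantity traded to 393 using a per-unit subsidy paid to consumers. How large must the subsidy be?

At q = 393, from the demand curve buyers pay pb = 444 − 1·393 = 51; from the supply curve sellers need ps = 404/17 + (2/17)·393 = 70.
The subsidy must fill the gap: s = ps − pb = 70 − 51 = 19.

Required subsidy s = 19 per unit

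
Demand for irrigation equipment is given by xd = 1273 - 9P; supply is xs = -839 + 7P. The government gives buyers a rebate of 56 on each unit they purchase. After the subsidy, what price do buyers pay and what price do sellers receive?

Buyers pay 107.5; sellers receive 163.5

Pre-subsidy: 1273 - 9P = -839 + 7P gives P* = 132, x* = 85.
With the rebate, buyers effectively pay Pb = Ps − 56, where Ps is the price sellers receive.
Demand in terms of Ps becomes xd = 1273 − 9(Ps − 56) = 1777 - 9Ps. Setting this equal to supply: 1777 - 9Ps = -839 + 7Ps, so Ps = 163.5.
Buyers pay Pb = 163.5 − 56 = 107.5; x' = -839 + 7·163.5 = 305.5.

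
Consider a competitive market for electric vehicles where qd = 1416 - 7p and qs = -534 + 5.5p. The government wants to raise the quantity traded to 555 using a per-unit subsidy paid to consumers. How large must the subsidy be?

At q = 555, invert demand for the buyer price: pb = (1416 − 555)/7 = 123; invert supply for the seller price: ps = (555 − (-534))/5.5 = 198.
The subsidy must fill the gap: s = ps − pb = 198 − 123 = 75.

Required subsidy s = 75 per unit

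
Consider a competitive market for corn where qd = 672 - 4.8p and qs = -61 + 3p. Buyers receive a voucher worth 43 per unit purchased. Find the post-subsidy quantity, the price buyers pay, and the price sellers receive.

q' = 3904/13; buyers pay 3020/39; sellers receive 4697/39

Pre-subsidy: 672 - 4.8p = -61 + 3p gives p* = 3665/39, q* = 2872/13.
With the rebate, buyers effectively pay pb = ps − 43, where ps is the price sellers receive.
Demand in terms of ps becomes qd = 672 − 4.8(ps − 43) = 878.4 - 4.8ps. Setting this equal to supply: 878.4 - 4.8ps = -61 + 3ps, so ps = 4697/39.
Buyers pay pb = 4697/39 − 43 = 3020/39; q' = -61 + 3·(4697/39) = 3904/13.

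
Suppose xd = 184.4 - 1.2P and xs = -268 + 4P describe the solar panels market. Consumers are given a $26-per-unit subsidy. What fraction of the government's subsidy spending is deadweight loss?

Pre-subsidy: 184.4 - 1.2P = -268 + 4P gives P* = 87, x* = 80.
With the rebate, buyers effectively pay Pb = Ps − 26, where Ps is the price sellers receive.
Demand in terms of Ps becomes xd = 184.4 − 1.2(Ps − 26) = 215.6 - 1.2Ps. Setting this equal to supply: 215.6 - 1.2Ps = -268 + 4Ps, so Ps = 93.
Buyers pay Pb = 93 − 26 = 67; x' = -268 + 4·93 = 104.
ΔCS = ½(80 + 104)(87 − 67) = 1840; ΔPS = ½(80 + 104)(93 − 87) = 552.
Government spending = 26 × 104 = 2704.
DWL = ½ × 26 × (104 − 80) = 312; fraction = 312 / 2704 = 3/26.

DWL / government spending = 3/26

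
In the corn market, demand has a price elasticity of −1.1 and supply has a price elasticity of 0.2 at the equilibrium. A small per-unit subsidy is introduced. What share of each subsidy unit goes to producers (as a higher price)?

For a small subsidy around the equilibrium, the benefit split depends on the relative slopes, which at a point are proportional to the elasticities.
Buyer share = εs/(εs + |εd|) = 0.2/(0.2 + 1.1) = 2/13; seller share = |εd|/(εs + |εd|) = 11/13.
So producers capture 11/13 of the subsidy.

Producer share = 11/13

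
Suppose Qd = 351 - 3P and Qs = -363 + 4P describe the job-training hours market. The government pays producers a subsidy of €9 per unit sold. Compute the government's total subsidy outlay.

Government cost = 3807/7

Pre-subsidy: 351 - 3P = -363 + 4P gives P* = 102, Q* = 45.
With the subsidy, sellers receive Ps = Pb + 9 for each unit, where Pb is the price buyers pay.
Supply in terms of Pb becomes Qs = -363 + 4(Pb + 9) = -327 + 4Pb. Setting this equal to demand: 351 - 3Pb = -327 + 4Pb, so Pb = 678/7.
Sellers receive Ps = 678/7 + 9 = 741/7; Q' = 351 − 3·(678/7) = 423/7.
Government outlay = subsidy × quantity = 9 × 423/7 = 3807/7.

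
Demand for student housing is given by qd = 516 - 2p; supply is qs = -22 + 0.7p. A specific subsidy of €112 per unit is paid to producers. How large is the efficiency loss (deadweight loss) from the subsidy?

Deadweight loss = 87808/27

Pre-subsidy: 516 - 2p = -22 + 0.7p gives p* = 5380/27, q* = 3172/27.
With the subsidy, sellers receive ps = pb + 112 for each unit, where pb is the price buyers pay.
Supply in terms of pb becomes qs = -22 + 0.7(pb + 112) = 56.4 + 0.7pb. Setting this equal to demand: 516 - 2pb = 56.4 + 0.7pb, so pb = 1532/9.
Sellers receive ps = 1532/9 + 112 = 2540/9; q' = 516 − 2·(1532/9) = 1580/9.
The subsidy expands output by 1580/9 − 3172/27 = 1568/27 past the efficient level; on those units the gap between marginal cost and willingness to pay runs from 0 up to 112.
DWL = ½ × 112 × 1568/27 = 87808/27.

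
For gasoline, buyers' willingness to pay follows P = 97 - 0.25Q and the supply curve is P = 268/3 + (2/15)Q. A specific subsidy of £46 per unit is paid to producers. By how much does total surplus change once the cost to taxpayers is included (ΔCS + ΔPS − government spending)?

Net change in total surplus = -£2760

Pre-subsidy: 97 - 0.25Q = 268/3 + (2/15)Q gives Q* = 20 and P* = 92.
With the subsidy, sellers receive Ps = Pb + 46 for each unit, where Pb is the price buyers pay.
On the curves, Pb = 97 - 0.25Q and Ps = 268/3 + (2/15)Q; the wedge Ps − Pb = 46 gives 268/3 + (2/15)Q − (97 - 0.25Q) = 46, so Q' = 140.
Then Pb = 97 − 0.25·140 = 62 and Ps = 268/3 + (2/15)·140 = 108.
ΔCS = ½(20 + 140)(92 − 62) = 2400; ΔPS = ½(20 + 140)(108 − 92) = 1280.
Government spending = 46 × 140 = 6440.
Net change = 2400 + 1280 − 6440 = -2760. The loss equals the DWL triangle ½·46·120.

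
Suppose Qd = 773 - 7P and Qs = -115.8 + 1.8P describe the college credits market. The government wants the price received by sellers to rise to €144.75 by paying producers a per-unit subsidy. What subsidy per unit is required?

At a seller price of 144.75, quantity supplied is -115.8 + 1.8·144.75 = 144.75.
Buyers absorb 144.75 only when they pay Pb with 773 − 7·Pb = 144.75, i.e. Pb = 89.75.
s = Ps − Pb = 144.75 − 89.75 = 55.

Required subsidy s = €55 per unit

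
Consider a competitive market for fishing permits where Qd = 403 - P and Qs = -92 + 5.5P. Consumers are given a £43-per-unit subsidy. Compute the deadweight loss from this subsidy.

Deadweight loss = 20339/26

Pre-subsidy: 403 - P = -92 + 5.5P gives P* = 990/13, Q* = 4249/13.
With the rebate, buyers effectively pay Pb = Ps − 43, where Ps is the price sellers receive.
Demand in terms of Ps becomes Qd = 403 − 1(Ps − 43) = 446 - Ps. Setting this equal to supply: 446 - Ps = -92 + 5.5Ps, so Ps = 1076/13.
Buyers pay Pb = 1076/13 − 43 = 517/13; Q' = -92 + 5.5·(1076/13) = 4722/13.
The subsidy expands output by 4722/13 − 4249/13 = 473/13 past the efficient level; on those units the gap between marginal cost and willingness to pay runs from 0 up to 43.
DWL = ½ × 43 × 473/13 = 20339/26.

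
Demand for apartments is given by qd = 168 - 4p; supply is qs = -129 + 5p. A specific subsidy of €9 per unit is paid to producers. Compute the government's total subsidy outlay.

Pre-subsidy: 168 - 4p = -129 + 5p gives p* = 33, q* = 36.
With the subsidy, sellers receive ps = pb + 9 for each unit, where pb is the price buyers pay.
Supply in terms of pb becomes qs = -129 + 5(pb + 9) = -84 + 5pb. Setting this equal to demand: 168 - 4pb = -84 + 5pb, so pb = 28.
Sellers receive ps = 28 + 9 = 37; q' = 168 − 4·28 = 56.
Government outlay = subsidy × quantity = 9 × 56 = 504.

Government cost = €504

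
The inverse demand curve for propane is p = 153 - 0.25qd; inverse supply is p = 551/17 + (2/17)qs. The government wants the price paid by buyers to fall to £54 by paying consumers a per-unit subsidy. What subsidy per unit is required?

Required subsidy s = £25 per unit

At a buyer price of 54, quantity demanded is 612 − 4·54 = 396.
Sellers supply 396 only when they receive ps = 551/17 + (2/17)·396 = 79.
s = ps − pb = 79 − 54 = 25.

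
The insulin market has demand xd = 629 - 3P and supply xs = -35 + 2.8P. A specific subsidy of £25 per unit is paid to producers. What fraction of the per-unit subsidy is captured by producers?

Producer share = 15/29

Pre-subsidy: 629 - 3P = -35 + 2.8P gives P* = 3320/29, x* = 8281/29.
With the subsidy, sellers receive Ps = Pb + 25 for each unit, where Pb is the price buyers pay.
Supply in terms of Pb becomes xs = -35 + 2.8(Pb + 25) = 35 + 2.8Pb. Setting this equal to demand: 629 - 3Pb = 35 + 2.8Pb, so Pb = 2970/29.
Sellers receive Ps = 2970/29 + 25 = 3695/29; x' = 629 − 3·(2970/29) = 9331/29.
Buyers' price falls by P* − Pb = 3320/29 − 2970/29 = 350/29; sellers' price rises by Ps − P* = 3695/29 − 3320/29 = 375/29.
So producers capture (375/29)/25 = 15/29 of each unit of subsidy.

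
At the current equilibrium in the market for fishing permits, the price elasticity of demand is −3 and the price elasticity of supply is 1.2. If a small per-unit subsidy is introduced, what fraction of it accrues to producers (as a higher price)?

Producer share = 5/7

For a small subsidy around the equilibrium, the benefit split depends on the relative slopes, which at a point are proportional to the elasticities.
Buyer share = εs/(εs + |εd|) = 1.2/(1.2 + 3) = 2/7; seller share = |εd|/(εs + |εd|) = 5/7.
So producers capture 5/7 of the subsidy.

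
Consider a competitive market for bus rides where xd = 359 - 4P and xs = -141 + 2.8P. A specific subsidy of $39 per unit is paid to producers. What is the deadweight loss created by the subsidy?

Pre-subsidy: 359 - 4P = -141 + 2.8P gives P* = 1250/17, x* = 1103/17.
With the subsidy, sellers receive Ps = Pb + 39 for each unit, where Pb is the price buyers pay.
Supply in terms of Pb becomes xs = -141 + 2.8(Pb + 39) = -31.8 + 2.8Pb. Setting this equal to demand: 359 - 4Pb = -31.8 + 2.8Pb, so Pb = 977/17.
Sellers receive Ps = 977/17 + 39 = 1640/17; x' = 359 − 4·(977/17) = 2195/17.
The subsidy expands output by 2195/17 − 1103/17 = 1092/17 past the efficient level; on those units the gap between marginal cost and willingness to pay runs from 0 up to 39.
DWL = ½ × 39 × 1092/17 = 21294/17.

Deadweight loss = 21294/17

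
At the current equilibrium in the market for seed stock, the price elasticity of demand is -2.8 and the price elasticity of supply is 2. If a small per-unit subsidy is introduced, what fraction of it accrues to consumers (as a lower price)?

Consumer share = 5/12

For a small subsidy around the equilibrium, the benefit split depends on the relative slopes, which at a point are proportional to the elasticities.
Buyer share = εs/(εs + |εd|) = 2/(2 + 2.8) = 5/12; seller share = |εd|/(εs + |εd|) = 7/12.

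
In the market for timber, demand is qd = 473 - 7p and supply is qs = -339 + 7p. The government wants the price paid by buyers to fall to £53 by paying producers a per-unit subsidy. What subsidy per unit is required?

Required subsidy s = £10 per unit

At a buyer price of 53, quantity demanded is 473 − 7·53 = 102.
Sellers supply 102 only when they receive ps with -339 + 7·ps = 102, i.e. ps = 63.
s = ps − pb = 63 − 53 = 10.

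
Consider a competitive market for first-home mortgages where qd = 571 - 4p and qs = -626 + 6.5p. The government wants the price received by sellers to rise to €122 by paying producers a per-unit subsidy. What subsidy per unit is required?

Required subsidy s = €21 per unit

At a seller price of 122, quantity supplied is -626 + 6.5·122 = 167.
Buyers absorb 167 only when they pay pb with 571 − 4·pb = 167, i.e. pb = 101.
s = ps − pb = 122 − 101 = 21.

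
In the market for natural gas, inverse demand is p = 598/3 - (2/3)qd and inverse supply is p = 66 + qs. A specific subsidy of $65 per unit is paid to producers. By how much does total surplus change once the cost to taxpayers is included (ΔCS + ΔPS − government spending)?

Pre-subsidy: 598/3 - (2/3)q = 66 + q gives q* = 80 and p* = 146.
With the subsidy, sellers receive ps = pb + 65 for each unit, where pb is the price buyers pay.
On the curves, pb = 598/3 - (2/3)q and ps = 66 + q; the wedge ps − pb = 65 gives 66 + q − (598/3 - (2/3)q) = 65, so q' = 119.
Then pb = 598/3 − (2/3)·119 = 120 and ps = 66 + 1·119 = 185.
ΔCS = ½(80 + 119)(146 − 120) = 2587; ΔPS = ½(80 + 119)(185 − 146) = 3880.5.
Government spending = 65 × 119 = 7735.
Net change = 2587 + 3880.5 − 7735 = -1267.5. The loss equals the DWL triangle ½·65·39.

Net change in total surplus = -$1267.5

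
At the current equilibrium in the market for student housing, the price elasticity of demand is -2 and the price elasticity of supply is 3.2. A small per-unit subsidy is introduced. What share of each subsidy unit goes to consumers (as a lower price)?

Consumer share = 8/13

For a small subsidy around the equilibrium, the benefit split depends on the relative slopes, which at a point are proportional to the elasticities.
Buyer share = εs/(εs + |εd|) = 3.2/(3.2 + 2) = 8/13; seller share = |εd|/(εs + |εd|) = 5/13.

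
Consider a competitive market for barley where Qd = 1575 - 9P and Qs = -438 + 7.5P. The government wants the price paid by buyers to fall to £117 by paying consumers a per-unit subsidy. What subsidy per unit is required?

At a buyer price of 117, quantity demanded is 1575 − 9·117 = 522.
Sellers supply 522 only when they receive Ps with -438 + 7.5·Ps = 522, i.e. Ps = 128.
s = Ps − Pb = 128 − 117 = 11.

Required subsidy s = £11 per unit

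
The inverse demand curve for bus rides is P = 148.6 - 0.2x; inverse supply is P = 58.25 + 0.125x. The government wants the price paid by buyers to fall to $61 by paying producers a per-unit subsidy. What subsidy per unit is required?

Required subsidy s = $52 per unit

At a buyer price of 61, quantity demanded is 743 − 5·61 = 438.
Sellers supply 438 only when they receive Ps = 58.25 + 0.125·438 = 113.
s = Ps − Pb = 113 − 61 = 52.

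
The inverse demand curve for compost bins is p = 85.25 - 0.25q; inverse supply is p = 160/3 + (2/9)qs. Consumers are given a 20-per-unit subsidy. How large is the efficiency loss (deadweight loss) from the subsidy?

Pre-subsidy: 85.25 - 0.25q = 160/3 + (2/9)q gives q* = 1149/17 and p* = 1162/17.
With the rebate, buyers effectively pay pb = ps − 20, where ps is the price sellers receive.
On the curves, pb = 85.25 - 0.25q and ps = 160/3 + (2/9)q; the wedge ps − pb = 20 gives 160/3 + (2/9)q − (85.25 - 0.25q) = 20, so q' = 1869/17.
Then pb = 85.25 − 0.25·(1869/17) = 982/17 and ps = 160/3 + (2/9)·(1869/17) = 1322/17.
The subsidy expands output by 1869/17 − 1149/17 = 720/17 past the efficient level; on those units the gap between marginal cost and willingness to pay runs from 0 up to 20.
DWL = ½ × 20 × 720/17 = 7200/17.

Deadweight loss = 7200/17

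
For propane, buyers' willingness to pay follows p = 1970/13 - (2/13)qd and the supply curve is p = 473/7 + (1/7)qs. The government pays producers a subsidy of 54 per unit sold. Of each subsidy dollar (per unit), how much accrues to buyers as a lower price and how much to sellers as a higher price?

Pre-subsidy: 1970/13 - (2/13)q = 473/7 + (1/7)q gives q* = 283 and p* = 108.
With the subsidy, sellers receive ps = pb + 54 for each unit, where pb is the price buyers pay.
On the curves, pb = 1970/13 - (2/13)q and ps = 473/7 + (1/7)q; the wedge ps − pb = 54 gives 473/7 + (1/7)q − (1970/13 - (2/13)q) = 54, so q' = 465.
Then pb = 1970/13 − (2/13)·465 = 80 and ps = 473/7 + (1/7)·465 = 134.
Buyers' price falls by p* − pb = 108 − 80 = 28; sellers' price rises by ps − p* = 134 − 108 = 26.

Buyers gain 28 per unit; sellers gain 26 per unit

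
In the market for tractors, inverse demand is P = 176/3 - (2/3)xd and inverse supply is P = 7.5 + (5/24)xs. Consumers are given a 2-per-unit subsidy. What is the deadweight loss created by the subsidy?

Deadweight loss = 16/7

Pre-subsidy: 176/3 - (2/3)x = 7.5 + (5/24)x gives x* = 1228/21 and P* = 1240/63.
With the rebate, buyers effectively pay Pb = Ps − 2, where Ps is the price sellers receive.
On the curves, Pb = 176/3 - (2/3)x and Ps = 7.5 + (5/24)x; the wedge Ps − Pb = 2 gives 7.5 + (5/24)x − (176/3 - (2/3)x) = 2, so x' = 1276/21.
Then Pb = 176/3 − (2/3)·(1276/21) = 1144/63 and Ps = 7.5 + (5/24)·(1276/21) = 1270/63.
The subsidy expands output by 1276/21 − 1228/21 = 16/7 past the efficient level; on those units the gap between marginal cost and willingness to pay runs from 0 up to 2.
DWL = ½ × 2 × 16/7 = 16/7.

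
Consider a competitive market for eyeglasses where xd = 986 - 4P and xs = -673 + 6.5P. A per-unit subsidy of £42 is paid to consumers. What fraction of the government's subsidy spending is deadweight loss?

Pre-subsidy: 986 - 4P = -673 + 6.5P gives P* = 158, x* = 354.
With the rebate, buyers effectively pay Pb = Ps − 42, where Ps is the price sellers receive.
Demand in terms of Ps becomes xd = 986 − 4(Ps − 42) = 1154 - 4Ps. Setting this equal to supply: 1154 - 4Ps = -673 + 6.5Ps, so Ps = 174.
Buyers pay Pb = 174 − 42 = 132; x' = -673 + 6.5·174 = 458.
ΔCS = ½(354 + 458)(158 − 132) = 10556; ΔPS = ½(354 + 458)(174 − 158) = 6496.
Government spending = 42 × 458 = 19236.
DWL = ½ × 42 × (458 − 354) = 2184; fraction = 2184 / 19236 = 26/229.

DWL / government spending = 26/229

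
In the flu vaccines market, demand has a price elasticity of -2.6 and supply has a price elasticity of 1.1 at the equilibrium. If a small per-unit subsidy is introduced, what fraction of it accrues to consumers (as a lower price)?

Consumer share = 11/37

For a small subsidy around the equilibrium, the benefit split depends on the relative slopes, which at a point are proportional to the elasticities.
Buyer share = εs/(εs + |εd|) = 1.1/(1.1 + 2.6) = 11/37; seller share = |εd|/(εs + |εd|) = 26/37.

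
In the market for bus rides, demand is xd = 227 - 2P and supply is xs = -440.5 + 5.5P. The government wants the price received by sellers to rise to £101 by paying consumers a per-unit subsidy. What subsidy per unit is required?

At a seller price of 101, quantity supplied is -440.5 + 5.5·101 = 115.
Buyers absorb 115 only when they pay Pb with 227 − 2·Pb = 115, i.e. Pb = 56.
s = Ps − Pb = 101 − 56 = 45.

Required subsidy s = £45 per unit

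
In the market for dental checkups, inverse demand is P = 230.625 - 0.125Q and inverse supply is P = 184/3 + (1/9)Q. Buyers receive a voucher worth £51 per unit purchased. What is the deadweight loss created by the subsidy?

Pre-subsidy: 230.625 - 0.125Q = 184/3 + (1/9)Q gives Q* = 717 and P* = 141.
With the rebate, buyers effectively pay Pb = Ps − 51, where Ps is the price sellers receive.
On the curves, Pb = 230.625 - 0.125Q and Ps = 184/3 + (1/9)Q; the wedge Ps − Pb = 51 gives 184/3 + (1/9)Q − (230.625 - 0.125Q) = 51, so Q' = 933.
Then Pb = 230.625 − 0.125·933 = 114 and Ps = 184/3 + (1/9)·933 = 165.
The subsidy expands output by 933 − 717 = 216 past the efficient level; on those units the gap between marginal cost and willingness to pay runs from 0 up to 51.
DWL = ½ × 51 × 216 = 5508.

Deadweight loss = £5508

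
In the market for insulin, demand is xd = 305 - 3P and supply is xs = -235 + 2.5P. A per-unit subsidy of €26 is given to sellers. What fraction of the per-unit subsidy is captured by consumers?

Pre-subsidy: 305 - 3P = -235 + 2.5P gives P* = 1080/11, x* = 115/11.
With the subsidy, sellers receive Ps = Pb + 26 for each unit, where Pb is the price buyers pay.
Supply in terms of Pb becomes xs = -235 + 2.5(Pb + 26) = -170 + 2.5Pb. Setting this equal to demand: 305 - 3Pb = -170 + 2.5Pb, so Pb = 950/11.
Sellers receive Ps = 950/11 + 26 = 1236/11; x' = 305 − 3·(950/11) = 505/11.
Buyers' price falls by P* − Pb = 1080/11 − 950/11 = 130/11; sellers' price rises by Ps − P* = 1236/11 − 1080/11 = 156/11.
So consumers capture (130/11)/26 = 5/11 of each unit of subsidy.

Consumer share = 5/11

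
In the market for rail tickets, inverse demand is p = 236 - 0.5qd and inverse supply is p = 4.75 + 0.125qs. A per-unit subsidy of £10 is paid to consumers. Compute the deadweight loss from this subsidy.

Pre-subsidy: 236 - 0.5q = 4.75 + 0.125q gives q* = 370 and p* = 51.
With the rebate, buyers effectively pay pb = ps − 10, where ps is the price sellers receive.
On the curves, pb = 236 - 0.5q and ps = 4.75 + 0.125q; the wedge ps − pb = 10 gives 4.75 + 0.125q − (236 - 0.5q) = 10, so q' = 386.
Then pb = 236 − 0.5·386 = 43 and ps = 4.75 + 0.125·386 = 53.
The subsidy expands output by 386 − 370 = 16 past the efficient level; on those units the gap between marginal cost and willingness to pay runs from 0 up to 10.
DWL = ½ × 10 × 16 = 80.

Deadweight loss = £80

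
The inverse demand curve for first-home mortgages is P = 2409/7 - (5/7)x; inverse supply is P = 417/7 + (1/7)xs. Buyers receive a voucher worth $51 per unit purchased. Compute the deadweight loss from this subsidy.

Deadweight loss = $1517.25

Pre-subsidy: 2409/7 - (5/7)x = 417/7 + (1/7)x gives x* = 332 and P* = 107.
With the rebate, buyers effectively pay Pb = Ps − 51, where Ps is the price sellers receive.
On the curves, Pb = 2409/7 - (5/7)x and Ps = 417/7 + (1/7)x; the wedge Ps − Pb = 51 gives 417/7 + (1/7)x − (2409/7 - (5/7)x) = 51, so x' = 391.5.
Then Pb = 2409/7 − (5/7)·391.5 = 64.5 and Ps = 417/7 + (1/7)·391.5 = 115.5.
The subsidy expands output by 391.5 − 332 = 59.5 past the efficient level; on those units the gap between marginal cost and willingness to pay runs from 0 up to 51.
DWL = ½ × 51 × 59.5 = 1517.25.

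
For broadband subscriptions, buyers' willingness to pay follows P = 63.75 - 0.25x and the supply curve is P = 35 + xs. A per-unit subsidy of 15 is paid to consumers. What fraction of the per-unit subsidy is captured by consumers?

Pre-subsidy: 63.75 - 0.25x = 35 + x gives x* = 23 and P* = 58.
With the rebate, buyers effectively pay Pb = Ps − 15, where Ps is the price sellers receive.
On the curves, Pb = 63.75 - 0.25x and Ps = 35 + x; the wedge Ps − Pb = 15 gives 35 + x − (63.75 - 0.25x) = 15, so x' = 35.
Then Pb = 63.75 − 0.25·35 = 55 and Ps = 35 + 1·35 = 70.
Buyers' price falls by P* − Pb = 58 − 55 = 3; sellers' price rises by Ps − P* = 70 − 58 = 12.
So consumers capture 3/15 = 0.2 of each unit of subsidy.

Consumer share = 0.2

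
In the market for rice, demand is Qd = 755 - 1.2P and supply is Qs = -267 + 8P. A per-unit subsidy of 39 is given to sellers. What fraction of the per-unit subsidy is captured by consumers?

Consumer share = 20/23

Pre-subsidy: 755 - 1.2P = -267 + 8P gives P* = 2555/23, Q* = 14299/23.
With the subsidy, sellers receive Ps = Pb + 39 for each unit, where Pb is the price buyers pay.
Supply in terms of Pb becomes Qs = -267 + 8(Pb + 39) = 45 + 8Pb. Setting this equal to demand: 755 - 1.2Pb = 45 + 8Pb, so Pb = 1775/23.
Sellers receive Ps = 1775/23 + 39 = 2672/23; Q' = 755 − 1.2·(1775/23) = 15235/23.
Buyers' price falls by P* − Pb = 2555/23 − 1775/23 = 780/23; sellers' price rises by Ps − P* = 2672/23 − 2555/23 = 117/23.
So consumers capture (780/23)/39 = 20/23 of each unit of subsidy.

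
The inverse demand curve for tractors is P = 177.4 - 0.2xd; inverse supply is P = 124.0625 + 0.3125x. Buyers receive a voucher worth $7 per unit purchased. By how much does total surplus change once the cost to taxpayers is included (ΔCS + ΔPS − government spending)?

Pre-subsidy: 177.4 - 0.2x = 124.0625 + 0.3125x gives x* = 4267/41 and P* = 6420/41.
With the rebate, buyers effectively pay Pb = Ps − 7, where Ps is the price sellers receive.
On the curves, Pb = 177.4 - 0.2x and Ps = 124.0625 + 0.3125x; the wedge Ps − Pb = 7 gives 124.0625 + 0.3125x − (177.4 - 0.2x) = 7, so x' = 4827/41.
Then Pb = 177.4 − 0.2·(4827/41) = 6308/41 and Ps = 124.0625 + 0.3125·(4827/41) = 6595/41.
ΔCS = ½(4267/41 + 4827/41)(6420/41 − 6308/41) = 509264/1681; ΔPS = ½(4267/41 + 4827/41)(6595/41 − 6420/41) = 795725/1681.
Government spending = 7 × 4827/41 = 33789/41.
Net change = 509264/1681 + 795725/1681 − 33789/41 = -1960/41. The loss equals the DWL triangle ½·7·560/41.

Net change in total surplus = -1960/41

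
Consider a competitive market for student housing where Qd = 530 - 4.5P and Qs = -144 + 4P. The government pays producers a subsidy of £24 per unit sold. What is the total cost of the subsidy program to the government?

Pre-subsidy: 530 - 4.5P = -144 + 4P gives P* = 1348/17, Q* = 2944/17.
With the subsidy, sellers receive Ps = Pb + 24 for each unit, where Pb is the price buyers pay.
Supply in terms of Pb becomes Qs = -144 + 4(Pb + 24) = -48 + 4Pb. Setting this equal to demand: 530 - 4.5Pb = -48 + 4Pb, so Pb = 68.
Sellers receive Ps = 68 + 24 = 92; Q' = 530 − 4.5·68 = 224.
Government outlay = subsidy × quantity = 24 × 224 = 5376.

Government cost = £5376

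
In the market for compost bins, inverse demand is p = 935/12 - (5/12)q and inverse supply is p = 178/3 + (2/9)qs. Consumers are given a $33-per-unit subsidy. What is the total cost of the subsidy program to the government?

Government cost = 61281/23

Pre-subsidy: 935/12 - (5/12)q = 178/3 + (2/9)q gives q* = 669/23 and p* = 4540/69.
With the rebate, buyers effectively pay pb = ps − 33, where ps is the price sellers receive.
On the curves, pb = 935/12 - (5/12)q and ps = 178/3 + (2/9)q; the wedge ps − pb = 33 gives 178/3 + (2/9)q − (935/12 - (5/12)q) = 33, so q' = 1857/23.
Then pb = 935/12 − (5/12)·(1857/23) = 3055/69 and ps = 178/3 + (2/9)·(1857/23) = 5332/69.
Government outlay = subsidy × quantity = 33 × 1857/23 = 61281/23.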